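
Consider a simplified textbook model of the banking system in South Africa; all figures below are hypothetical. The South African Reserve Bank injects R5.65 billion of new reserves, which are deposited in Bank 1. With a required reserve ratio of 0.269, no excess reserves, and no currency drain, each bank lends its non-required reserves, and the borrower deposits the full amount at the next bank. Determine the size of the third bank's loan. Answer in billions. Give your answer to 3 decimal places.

R2.207 billion

Each bank lends a fraction (1 − rr) = 0.7310 of the deposit it receives, so Bank 3 receives 5.65·0.7310^2 and lends 5.65·0.7310^3 ≈ 2.2070 billion.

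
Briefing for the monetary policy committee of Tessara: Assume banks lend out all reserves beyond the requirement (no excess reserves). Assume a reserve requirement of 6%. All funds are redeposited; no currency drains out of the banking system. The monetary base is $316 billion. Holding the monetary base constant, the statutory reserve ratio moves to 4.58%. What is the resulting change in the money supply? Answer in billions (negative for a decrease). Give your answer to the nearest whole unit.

Initially m₁ = 1 / (0.06) ≈ 16.6667, so M₁ = 16.6667 × 316 = 5266.6772 billion.
After the change m₂ = 1 / (0.0458) ≈ 21.8341, so M₂ = 21.8341 × 316 = 6899.5756 billion.
ΔM = M₂ − M₁ = 6899.5756 − 5266.6772 = 1632.8984 billion.

$1633 billion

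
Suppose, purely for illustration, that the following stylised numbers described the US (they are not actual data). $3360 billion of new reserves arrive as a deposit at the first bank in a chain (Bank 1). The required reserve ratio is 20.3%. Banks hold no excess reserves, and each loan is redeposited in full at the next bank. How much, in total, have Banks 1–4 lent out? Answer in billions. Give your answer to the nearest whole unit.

$7869 billion

Bank i lends (1 − rr)^i of the original deposit: Bank 1 lends 3360·0.7970 = 2677.9200, Bank 2 lends 3360·0.7970² ≈ 2134.3022, and so on.
Summing a geometric series: total = 3360·[0.7970·(1 − 0.7970^4) / (1 − 0.7970)] ≈ 7868.9891 billion.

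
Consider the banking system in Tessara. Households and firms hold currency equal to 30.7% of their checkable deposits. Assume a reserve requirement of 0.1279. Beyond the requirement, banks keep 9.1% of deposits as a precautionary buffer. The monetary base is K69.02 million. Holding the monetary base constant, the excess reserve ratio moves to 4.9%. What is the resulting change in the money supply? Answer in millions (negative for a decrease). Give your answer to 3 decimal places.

K14.888 million

Initially m₁ = (1 + 0.307) / (0.1279 + 0.091 + 0.307) ≈ 2.485263, so M₁ = 2.485263 × 69.02 ≈ 171.5329 million.
After the change m₂ = (1 + 0.307) / (0.1279 + 0.049 + 0.307) ≈ 2.700971, so M₂ = 2.700971 × 69.02 ≈ 186.421 million.
ΔM = M₂ − M₁ = 186.421 − 171.5329 = 14.8881 million.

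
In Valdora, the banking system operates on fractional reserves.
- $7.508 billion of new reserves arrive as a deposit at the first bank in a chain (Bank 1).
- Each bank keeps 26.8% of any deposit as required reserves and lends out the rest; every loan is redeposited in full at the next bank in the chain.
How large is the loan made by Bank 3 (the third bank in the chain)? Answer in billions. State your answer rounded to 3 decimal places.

Each bank lends a fraction (1 − rr) = 0.7320 of the deposit it receives, so Bank 3 receives 7.508·0.7320^2 and lends 7.508·0.7320^3 ≈ 2.9448 billion.

$2.945 billion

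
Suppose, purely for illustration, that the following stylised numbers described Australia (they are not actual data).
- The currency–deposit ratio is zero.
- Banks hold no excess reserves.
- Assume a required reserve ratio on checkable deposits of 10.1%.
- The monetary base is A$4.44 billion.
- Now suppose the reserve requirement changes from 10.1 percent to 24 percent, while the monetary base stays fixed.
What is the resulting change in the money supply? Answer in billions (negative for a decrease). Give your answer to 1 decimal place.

Initially m₁ = 1 / (0.101) ≈ 9.9010, so M₁ = 9.9010 × 4.44 ≈ 43.9604 billion.
After the change m₂ = 1 / (0.24) ≈ 4.1667, so M₂ = 4.1667 × 4.44 ≈ 18.5001 billion.
ΔM = M₂ − M₁ = 18.5001 − 43.9604 = -25.4603 billion.

-25.5 billion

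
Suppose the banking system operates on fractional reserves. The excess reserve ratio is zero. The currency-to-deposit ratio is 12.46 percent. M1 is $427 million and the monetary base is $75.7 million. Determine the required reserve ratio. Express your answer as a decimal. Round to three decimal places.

0.075

Using m = M/MB = 427/75.7 ≈ 5.640687. Since m = (1 + c)/(c + rr + e), the denominator satisfies c + rr + e = (1 + c)/m = (1 + 0.1246) / 5.640687 ≈ 0.199373.
With c = 0.1246 and e = 0, the required reserve ratio is 0.199373 − 0.1246 − 0 = 0.074773.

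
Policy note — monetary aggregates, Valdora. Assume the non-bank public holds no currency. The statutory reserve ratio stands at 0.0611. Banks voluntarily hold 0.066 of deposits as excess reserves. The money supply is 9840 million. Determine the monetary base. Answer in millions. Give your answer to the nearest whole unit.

The money multiplier is m = 1 / (rr + e) = 1 / (0.0611 + 0.066) ≈ 7.86782.
MB = M / m = 9840 / 7.86782 ≈ 1250.6641 million.

1251 million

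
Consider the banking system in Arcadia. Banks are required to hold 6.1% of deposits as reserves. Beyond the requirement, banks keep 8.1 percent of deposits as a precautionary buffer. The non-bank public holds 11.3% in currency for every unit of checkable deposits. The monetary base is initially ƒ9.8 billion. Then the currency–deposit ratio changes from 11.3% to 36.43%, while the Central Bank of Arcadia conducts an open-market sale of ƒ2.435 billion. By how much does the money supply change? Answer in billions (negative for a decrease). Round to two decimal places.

-22.93 billion

Before: m₁ = (1 + 0.113) / (0.061 + 0.081 + 0.113) ≈ 4.3647, MB₁ = 9.8, so M₁ = 4.3647 × 9.8 ≈ 42.7741 billion.
After: m₂ = (1 + 0.3643) / (0.061 + 0.081 + 0.3643) ≈ 2.6946, MB₂ = 9.8 − 2.435 = 7.365, so M₂ = 2.6946 × 7.365 ≈ 19.8457 billion.
ΔM = M₂ − M₁ = 19.8457 − 42.7741 = -22.9284 billion.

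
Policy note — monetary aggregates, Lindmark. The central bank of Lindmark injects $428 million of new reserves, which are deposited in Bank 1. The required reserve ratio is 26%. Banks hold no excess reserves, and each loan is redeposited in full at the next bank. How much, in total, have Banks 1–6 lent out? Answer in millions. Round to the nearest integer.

$1018 million

Bank i lends (1 − rr)^i of the original deposit: Bank 1 lends 428·0.7400 = 316.7200, Bank 2 lends 428·0.7400² = 234.3728, and so on.
Summing a geometric series: total = 428·[0.7400·(1 − 0.7400^6) / (1 − 0.7400)] ≈ 1018.1251 million.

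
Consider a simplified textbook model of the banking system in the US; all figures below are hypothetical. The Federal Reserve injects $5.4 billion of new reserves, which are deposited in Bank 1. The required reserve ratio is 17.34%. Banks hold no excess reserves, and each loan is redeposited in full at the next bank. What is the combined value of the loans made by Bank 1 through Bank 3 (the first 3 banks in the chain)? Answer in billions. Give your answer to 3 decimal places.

$11.203 billion

Bank i lends (1 − rr)^i of the original deposit: Bank 1 lends 5.4·0.8266 ≈ 4.4636, Bank 2 lends 5.4·0.8266² ≈ 3.6896, and so on.
Summing a geometric series: total = 5.4·[0.8266·(1 − 0.8266^3) / (1 − 0.8266)] ≈ 11.2031 billion.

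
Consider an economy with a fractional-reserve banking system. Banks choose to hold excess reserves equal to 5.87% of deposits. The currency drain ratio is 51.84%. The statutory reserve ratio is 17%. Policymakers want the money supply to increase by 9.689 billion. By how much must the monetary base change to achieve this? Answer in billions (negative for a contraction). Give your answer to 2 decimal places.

The money multiplier is m = (1 + c) / (rr + e + c) = (1 + 0.5184) / (0.17 + 0.0587 + 0.5184) ≈ 2.0324.
ΔMB = ΔM / m = (+9.689) / 2.0324 ≈ 4.7673 billion.

4.77 billion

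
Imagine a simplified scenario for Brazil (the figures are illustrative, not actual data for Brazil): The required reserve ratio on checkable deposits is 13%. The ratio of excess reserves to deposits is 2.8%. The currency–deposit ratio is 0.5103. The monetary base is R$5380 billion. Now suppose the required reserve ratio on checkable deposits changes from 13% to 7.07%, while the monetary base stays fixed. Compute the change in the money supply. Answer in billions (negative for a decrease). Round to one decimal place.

Initially m₁ = (1 + 0.5103) / (0.13 + 0.028 + 0.5103) ≈ 2.259913, so M₁ = 2.259913 × 5380 ≈ 12158.3319 billion.
After the change m₂ = (1 + 0.5103) / (0.0707 + 0.028 + 0.5103) ≈ 2.479967, so M₂ = 2.479967 × 5380 ≈ 13342.2225 billion.
ΔM = M₂ − M₁ = 13342.2225 − 12158.3319 = 1183.8906 billion.

R$1183.9 billion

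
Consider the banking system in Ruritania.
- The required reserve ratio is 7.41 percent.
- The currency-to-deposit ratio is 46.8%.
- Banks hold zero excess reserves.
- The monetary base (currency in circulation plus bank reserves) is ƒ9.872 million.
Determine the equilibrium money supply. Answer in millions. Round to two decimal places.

The money multiplier is m = (1 + c) / (rr + c) = (1 + 0.468) / (0.0741 + 0.468) ≈ 2.7080.
So M = m × MB = 2.7080 × 9.872 ≈ 26.7334 million.

ƒ26.73 million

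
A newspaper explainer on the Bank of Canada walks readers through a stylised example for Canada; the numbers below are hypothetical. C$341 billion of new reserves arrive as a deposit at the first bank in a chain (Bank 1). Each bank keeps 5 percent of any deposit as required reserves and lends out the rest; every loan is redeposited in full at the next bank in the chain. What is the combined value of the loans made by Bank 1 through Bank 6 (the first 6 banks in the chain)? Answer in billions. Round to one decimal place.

C$1716.3 billion

Bank i lends (1 − rr)^i of the original deposit: Bank 1 lends 341·0.9500 = 323.9500, Bank 2 lends 341·0.9500² = 307.7525, and so on.
Summing a geometric series: total = 341·[0.9500·(1 − 0.9500^6) / (1 − 0.9500)] ≈ 1716.3396 billion.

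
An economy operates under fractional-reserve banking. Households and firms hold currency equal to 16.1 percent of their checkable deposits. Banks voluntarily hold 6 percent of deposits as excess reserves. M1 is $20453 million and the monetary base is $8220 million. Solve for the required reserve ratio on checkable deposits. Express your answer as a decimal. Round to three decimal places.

0.246

Using m = M/MB = 20453/8220 ≈ 2.488200. Since m = (1 + c)/(c + rr + e), the denominator satisfies c + rr + e = (1 + c)/m = (1 + 0.161) / 2.488200 ≈ 0.466602.
With c = 0.161 and e = 0.06, the required reserve ratio on checkable deposits is 0.466602 − 0.161 − 0.06 = 0.245602.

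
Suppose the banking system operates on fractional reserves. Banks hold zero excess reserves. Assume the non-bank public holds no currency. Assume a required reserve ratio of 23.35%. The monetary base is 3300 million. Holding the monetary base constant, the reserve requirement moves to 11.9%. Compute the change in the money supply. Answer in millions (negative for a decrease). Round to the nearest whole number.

13598 million

Initially m₁ = 1 / (0.2335) ≈ 4.28266, so M₁ = 4.28266 × 3300 = 14132.778 million.
After the change m₂ = 1 / (0.119) ≈ 8.40336, so M₂ = 8.40336 × 3300 = 27731.088 million.
ΔM = M₂ − M₁ = 27731.088 − 14132.778 = 13598.31 million.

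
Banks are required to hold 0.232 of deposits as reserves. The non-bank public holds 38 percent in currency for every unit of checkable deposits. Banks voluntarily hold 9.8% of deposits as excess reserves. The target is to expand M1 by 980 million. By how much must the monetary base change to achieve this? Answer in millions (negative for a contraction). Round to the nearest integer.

The money multiplier is m = (1 + c) / (rr + e + c) = (1 + 0.38) / (0.232 + 0.098 + 0.38) ≈ 1.9437.
ΔMB = ΔM / m = (+980) / 1.9437 ≈ 504.193 million.

504 million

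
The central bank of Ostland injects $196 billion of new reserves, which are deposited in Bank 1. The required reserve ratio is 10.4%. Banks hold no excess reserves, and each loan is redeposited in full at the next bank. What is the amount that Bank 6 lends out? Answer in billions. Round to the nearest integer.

$101 billion

Each bank lends a fraction (1 − rr) = 0.8960 of the deposit it receives, so Bank 6 receives 196·0.8960^5 and lends 196·0.8960^6 ≈ 101.4155 billion.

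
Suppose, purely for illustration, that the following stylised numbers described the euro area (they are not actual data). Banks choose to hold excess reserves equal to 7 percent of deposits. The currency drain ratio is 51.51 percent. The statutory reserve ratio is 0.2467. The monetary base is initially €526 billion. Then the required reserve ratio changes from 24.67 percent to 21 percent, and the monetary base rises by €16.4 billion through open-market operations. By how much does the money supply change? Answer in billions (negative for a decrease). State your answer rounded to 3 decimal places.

€75.474 billion

Before: m₁ = (1 + 0.5151) / (0.2467 + 0.07 + 0.5151) ≈ 1.8214715, MB₁ = 526, so M₁ = 1.8214715 × 526 ≈ 958.094 billion.
After: m₂ = (1 + 0.5151) / (0.21 + 0.07 + 0.5151) ≈ 1.9055465, MB₂ = 526 + 16.4 = 542.4, so M₂ = 1.9055465 × 542.4 ≈ 1033.5684 billion.
ΔM = M₂ − M₁ = 1033.5684 − 958.094 = 75.4744 billion.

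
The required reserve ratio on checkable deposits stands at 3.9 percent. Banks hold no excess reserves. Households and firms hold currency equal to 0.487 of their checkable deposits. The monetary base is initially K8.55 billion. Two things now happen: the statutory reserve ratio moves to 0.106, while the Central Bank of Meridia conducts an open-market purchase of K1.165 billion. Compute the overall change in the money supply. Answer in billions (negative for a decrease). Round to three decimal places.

Before: m₁ = (1 + 0.487) / (0.039 + 0.487) ≈ 2.82700, MB₁ = 8.55, so M₁ = 2.82700 × 8.55 ≈ 24.1709 billion.
After: m₂ = (1 + 0.487) / (0.106 + 0.487) ≈ 2.50759, MB₂ = 8.55 + 1.165 = 9.715, so M₂ = 2.50759 × 9.715 ≈ 24.3612 billion.
ΔM = M₂ − M₁ = 24.3612 − 24.1709 = 0.1903 billion.

K0.190 billion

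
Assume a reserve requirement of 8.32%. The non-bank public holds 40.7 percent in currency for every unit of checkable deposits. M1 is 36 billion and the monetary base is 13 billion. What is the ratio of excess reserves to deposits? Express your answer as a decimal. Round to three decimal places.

0.018

Using m = M/MB = 36/13 ≈ 2.769231. Since m = (1 + c)/(c + rr + e), the denominator satisfies c + rr + e = (1 + c)/m = (1 + 0.407) / 2.769231 ≈ 0.508083.
With c = 0.407 and rr = 0.0832, the ratio of excess reserves to deposits is 0.508083 − 0.407 − 0.0832 = 0.017883.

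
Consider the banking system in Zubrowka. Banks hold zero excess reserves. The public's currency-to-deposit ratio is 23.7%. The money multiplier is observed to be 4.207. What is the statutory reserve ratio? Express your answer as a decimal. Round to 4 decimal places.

Using m = 4.207. Since m = (1 + c)/(c + rr + e), the denominator satisfies c + rr + e = (1 + c)/m = (1 + 0.237) / 4.207 ≈ 0.294034.
With c = 0.237 and e = 0, the statutory reserve ratio is 0.294034 − 0.237 − 0 = 0.057034.

0.0570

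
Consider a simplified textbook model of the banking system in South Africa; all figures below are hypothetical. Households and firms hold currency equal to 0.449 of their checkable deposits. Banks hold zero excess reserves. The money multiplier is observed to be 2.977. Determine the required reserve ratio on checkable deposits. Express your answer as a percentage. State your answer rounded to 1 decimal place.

3.8%

Using m = 2.977. Since m = (1 + c)/(c + rr + e), the denominator satisfies c + rr + e = (1 + c)/m = (1 + 0.449) / 2.977 ≈ 0.486732.
With c = 0.449 and e = 0, the required reserve ratio on checkable deposits is 0.486732 − 0.449 − 0 = 0.037732.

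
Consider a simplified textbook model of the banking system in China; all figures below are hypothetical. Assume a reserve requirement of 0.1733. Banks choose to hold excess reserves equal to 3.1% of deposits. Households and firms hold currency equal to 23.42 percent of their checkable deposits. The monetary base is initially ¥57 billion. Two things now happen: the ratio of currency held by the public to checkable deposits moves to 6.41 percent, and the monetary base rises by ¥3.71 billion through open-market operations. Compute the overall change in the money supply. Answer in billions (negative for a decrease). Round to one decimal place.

¥80.3 billion

Before: m₁ = (1 + 0.2342) / (0.1733 + 0.031 + 0.2342) ≈ 2.8146, MB₁ = 57, so M₁ = 2.8146 × 57 = 160.4322 billion.
After: m₂ = (1 + 0.0641) / (0.1733 + 0.031 + 0.0641) ≈ 3.9646, MB₂ = 57 + 3.71 = 60.71, so M₂ = 3.9646 × 60.71 ≈ 240.6909 billion.
ΔM = M₂ − M₁ = 240.6909 − 160.4322 = 80.2587 billion.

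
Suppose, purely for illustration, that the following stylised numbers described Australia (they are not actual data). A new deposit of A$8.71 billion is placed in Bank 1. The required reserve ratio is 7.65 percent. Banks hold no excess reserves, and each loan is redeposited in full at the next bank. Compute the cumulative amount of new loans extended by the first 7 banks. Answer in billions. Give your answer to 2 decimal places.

Bank i lends (1 − rr)^i of the original deposit: Bank 1 lends 8.71·0.9235 ≈ 8.0437, Bank 2 lends 8.71·0.9235² ≈ 7.4283, and so on.
Summing a geometric series: total = 8.71·[0.9235·(1 − 0.9235^7) / (1 − 0.9235)] ≈ 44.9108 billion.

A$44.91 billion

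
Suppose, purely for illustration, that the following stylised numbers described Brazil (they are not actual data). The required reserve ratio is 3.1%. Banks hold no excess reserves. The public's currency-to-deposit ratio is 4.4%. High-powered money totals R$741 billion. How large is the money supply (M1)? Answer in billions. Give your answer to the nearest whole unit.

The money multiplier is m = (1 + c) / (rr + c) = (1 + 0.044) / (0.031 + 0.044) = 13.92.
So M = m × MB = 13.92 × 741 = 10314.72 billion.

R$10315 billion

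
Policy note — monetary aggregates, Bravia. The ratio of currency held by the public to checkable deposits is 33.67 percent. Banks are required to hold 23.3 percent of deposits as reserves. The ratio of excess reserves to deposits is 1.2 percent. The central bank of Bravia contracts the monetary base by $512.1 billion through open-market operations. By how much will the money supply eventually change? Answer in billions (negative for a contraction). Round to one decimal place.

-1176.8 billion

The money multiplier is m = (1 + c) / (rr + e + c) = (1 + 0.3367) / (0.233 + 0.012 + 0.3367) ≈ 2.29792.
The sale removes 512.1 billion of base, so ΔM = m × ΔMB = 2.29792 × (−512.1) ≈ -1176.7648 billion.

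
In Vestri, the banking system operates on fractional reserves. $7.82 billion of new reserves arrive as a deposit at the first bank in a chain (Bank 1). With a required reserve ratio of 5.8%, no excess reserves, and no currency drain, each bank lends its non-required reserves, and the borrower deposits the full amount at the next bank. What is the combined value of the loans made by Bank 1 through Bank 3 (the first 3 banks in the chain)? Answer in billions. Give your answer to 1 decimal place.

$20.8 billion

Bank i lends (1 − rr)^i of the original deposit: Bank 1 lends 7.82·0.9420 ≈ 7.3664, Bank 2 lends 7.82·0.9420² ≈ 6.9392, and so on.
Summing a geometric series: total = 7.82·[0.9420·(1 − 0.9420^3) / (1 − 0.9420)] ≈ 20.8423 billion.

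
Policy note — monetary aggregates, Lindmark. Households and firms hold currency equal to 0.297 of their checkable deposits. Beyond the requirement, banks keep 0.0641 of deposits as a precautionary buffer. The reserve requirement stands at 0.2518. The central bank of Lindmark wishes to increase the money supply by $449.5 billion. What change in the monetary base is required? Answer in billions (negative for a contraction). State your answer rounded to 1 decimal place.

$212.4 billion

The money multiplier is m = (1 + c) / (rr + e + c) = (1 + 0.297) / (0.2518 + 0.0641 + 0.297) ≈ 2.11617.
ΔMB = ΔM / m = (+449.5) / 2.11617 ≈ 212.412 billion.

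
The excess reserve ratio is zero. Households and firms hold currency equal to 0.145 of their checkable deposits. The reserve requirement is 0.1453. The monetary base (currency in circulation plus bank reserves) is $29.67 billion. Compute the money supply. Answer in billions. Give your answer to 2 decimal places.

$117.02 billion

The money multiplier is m = (1 + c) / (rr + c) = (1 + 0.145) / (0.1453 + 0.145) ≈ 3.94420.
So M = m × MB = 3.94420 × 29.67 ≈ 117.0244 billion.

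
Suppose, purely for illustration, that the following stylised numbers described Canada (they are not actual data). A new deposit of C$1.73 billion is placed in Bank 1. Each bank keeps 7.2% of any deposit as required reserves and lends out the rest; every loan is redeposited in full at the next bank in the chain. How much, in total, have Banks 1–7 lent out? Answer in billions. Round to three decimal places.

C$9.082 billion

Bank i lends (1 − rr)^i of the original deposit: Bank 1 lends 1.73·0.9280 ≈ 1.6054, Bank 2 lends 1.73·0.9280² ≈ 1.4898, and so on.
Summing a geometric series: total = 1.73·[0.9280·(1 − 0.9280^7) / (1 − 0.9280)] ≈ 9.0819 billion.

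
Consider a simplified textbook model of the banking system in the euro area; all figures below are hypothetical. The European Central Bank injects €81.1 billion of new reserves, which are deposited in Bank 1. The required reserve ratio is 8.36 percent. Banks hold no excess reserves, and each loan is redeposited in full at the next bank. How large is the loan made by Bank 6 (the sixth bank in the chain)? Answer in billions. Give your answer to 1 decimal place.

€48.0 billion

Each bank lends a fraction (1 − rr) = 0.9164 of the deposit it receives, so Bank 6 receives 81.1·0.9164^5 and lends 81.1·0.9164^6 ≈ 48.0321 billion.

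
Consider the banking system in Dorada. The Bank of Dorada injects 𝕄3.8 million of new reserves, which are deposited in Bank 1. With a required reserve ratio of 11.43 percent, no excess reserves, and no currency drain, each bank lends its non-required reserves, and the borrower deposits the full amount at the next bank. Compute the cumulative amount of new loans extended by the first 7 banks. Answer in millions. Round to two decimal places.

𝕄16.86 million

Bank i lends (1 − rr)^i of the original deposit: Bank 1 lends 3.8·0.8857 ≈ 3.3657, Bank 2 lends 3.8·0.8857² ≈ 2.9810, and so on.
Summing a geometric series: total = 3.8·[0.8857·(1 − 0.8857^7) / (1 − 0.8857)] ≈ 16.8557 million.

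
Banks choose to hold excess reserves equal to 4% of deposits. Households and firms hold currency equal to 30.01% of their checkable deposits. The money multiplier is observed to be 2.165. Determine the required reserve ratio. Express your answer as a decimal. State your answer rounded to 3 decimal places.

Using m = 2.165. Since m = (1 + c)/(c + rr + e), the denominator satisfies c + rr + e = (1 + c)/m = (1 + 0.3001) / 2.165 ≈ 0.600508.
With c = 0.3001 and e = 0.04, the required reserve ratio is 0.600508 − 0.3001 − 0.04 = 0.260408.

0.260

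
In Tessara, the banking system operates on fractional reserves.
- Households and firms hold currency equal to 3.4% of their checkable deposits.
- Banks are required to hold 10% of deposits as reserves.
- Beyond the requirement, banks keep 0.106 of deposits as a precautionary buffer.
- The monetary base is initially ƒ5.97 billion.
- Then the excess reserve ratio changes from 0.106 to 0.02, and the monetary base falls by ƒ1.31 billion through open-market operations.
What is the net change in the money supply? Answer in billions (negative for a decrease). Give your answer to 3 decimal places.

Before: m₁ = (1 + 0.034) / (0.1 + 0.106 + 0.034) ≈ 4.30833, MB₁ = 5.97, so M₁ = 4.30833 × 5.97 ≈ 25.7207 billion.
After: m₂ = (1 + 0.034) / (0.1 + 0.02 + 0.034) ≈ 6.71429, MB₂ = 5.97 − 1.31 = 4.66, so M₂ = 6.71429 × 4.66 ≈ 31.2886 billion.
ΔM = M₂ − M₁ = 31.2886 − 25.7207 = 5.5679 billion.

ƒ5.568 billion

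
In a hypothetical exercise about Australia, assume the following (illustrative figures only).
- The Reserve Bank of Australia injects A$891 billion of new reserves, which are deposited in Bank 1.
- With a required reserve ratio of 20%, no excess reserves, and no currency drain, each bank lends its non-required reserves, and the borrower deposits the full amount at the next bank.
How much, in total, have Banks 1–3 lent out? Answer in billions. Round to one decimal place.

A$1739.2 billion

Bank i lends (1 − rr)^i of the original deposit: Bank 1 lends 891·0.8000 = 712.8000, Bank 2 lends 891·0.8000² = 570.2400, and so on.
Summing a geometric series: total = 891·[0.8000·(1 − 0.8000^3) / (1 − 0.8000)] = 1739.2320 billion.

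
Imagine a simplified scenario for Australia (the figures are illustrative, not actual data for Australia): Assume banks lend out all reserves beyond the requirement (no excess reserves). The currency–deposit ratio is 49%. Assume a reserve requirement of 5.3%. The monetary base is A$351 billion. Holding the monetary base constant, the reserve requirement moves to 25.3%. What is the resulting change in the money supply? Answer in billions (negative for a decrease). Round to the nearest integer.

Initially m₁ = (1 + 0.49) / (0.053 + 0.49) ≈ 2.7440, so M₁ = 2.7440 × 351 = 963.144 billion.
After the change m₂ = (1 + 0.49) / (0.253 + 0.49) ≈ 2.0054, so M₂ = 2.0054 × 351 = 703.8954 billion.
ΔM = M₂ − M₁ = 703.8954 − 963.144 = -259.2486 billion.

-259 billion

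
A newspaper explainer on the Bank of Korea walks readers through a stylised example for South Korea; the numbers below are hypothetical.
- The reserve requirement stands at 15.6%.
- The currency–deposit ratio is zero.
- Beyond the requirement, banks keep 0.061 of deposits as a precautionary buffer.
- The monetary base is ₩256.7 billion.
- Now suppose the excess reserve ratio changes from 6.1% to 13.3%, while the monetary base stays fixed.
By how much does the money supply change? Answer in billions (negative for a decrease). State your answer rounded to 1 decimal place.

Initially m₁ = 1 / (0.156 + 0.061) ≈ 4.60829, so M₁ = 4.60829 × 256.7 ≈ 1182.948 billion.
After the change m₂ = 1 / (0.156 + 0.133) ≈ 3.46021, so M₂ = 3.46021 × 256.7 ≈ 888.2359 billion.
ΔM = M₂ − M₁ = 888.2359 − 1182.948 = -294.7121 billion.

-294.7 billion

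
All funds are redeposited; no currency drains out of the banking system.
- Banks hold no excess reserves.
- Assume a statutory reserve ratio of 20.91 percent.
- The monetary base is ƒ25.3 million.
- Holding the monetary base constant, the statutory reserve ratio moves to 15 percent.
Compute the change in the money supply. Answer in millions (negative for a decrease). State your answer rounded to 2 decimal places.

Initially m₁ = 1 / (0.2091) ≈ 4.78240, so M₁ = 4.78240 × 25.3 ≈ 120.9947 million.
After the change m₂ = 1 / (0.15) ≈ 6.66667, so M₂ = 6.66667 × 25.3 ≈ 168.6668 million.
ΔM = M₂ − M₁ = 168.6668 − 120.9947 = 47.6721 million.

ƒ47.67 million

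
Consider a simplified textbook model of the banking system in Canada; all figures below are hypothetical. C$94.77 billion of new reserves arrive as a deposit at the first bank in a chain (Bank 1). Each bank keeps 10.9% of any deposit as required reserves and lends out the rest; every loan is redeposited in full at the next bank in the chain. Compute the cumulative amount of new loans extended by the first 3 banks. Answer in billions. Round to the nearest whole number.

Bank i lends (1 − rr)^i of the original deposit: Bank 1 lends 94.77·0.8910 ≈ 84.4401, Bank 2 lends 94.77·0.8910² ≈ 75.2361, and so on.
Summing a geometric series: total = 94.77·[0.8910·(1 − 0.8910^3) / (1 − 0.8910)] ≈ 226.7115 billion.

C$227 billion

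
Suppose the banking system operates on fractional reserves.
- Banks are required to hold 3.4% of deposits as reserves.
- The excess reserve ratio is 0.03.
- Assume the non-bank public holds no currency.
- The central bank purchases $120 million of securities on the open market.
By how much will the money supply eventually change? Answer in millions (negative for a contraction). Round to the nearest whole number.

$1875 million

The money multiplier is m = 1 / (rr + e) = 1 / (0.034 + 0.03) = 15.6250.
The purchase adds 120 million of base, so ΔM = m × ΔMB = 15.6250 × (+120) = 1875 million.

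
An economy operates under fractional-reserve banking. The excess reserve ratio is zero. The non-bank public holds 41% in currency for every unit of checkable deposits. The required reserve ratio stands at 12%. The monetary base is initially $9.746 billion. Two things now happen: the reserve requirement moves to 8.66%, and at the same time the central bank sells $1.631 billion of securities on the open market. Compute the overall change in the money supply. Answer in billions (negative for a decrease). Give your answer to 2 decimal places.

-2.89 billion

Before: m₁ = (1 + 0.41) / (0.12 + 0.41) ≈ 2.6604, MB₁ = 9.746, so M₁ = 2.6604 × 9.746 ≈ 25.9283 billion.
After: m₂ = (1 + 0.41) / (0.0866 + 0.41) ≈ 2.8393, MB₂ = 9.746 − 1.631 = 8.115, so M₂ = 2.8393 × 8.115 ≈ 23.0409 billion.
ΔM = M₂ − M₁ = 23.0409 − 25.9283 = -2.8874 billion.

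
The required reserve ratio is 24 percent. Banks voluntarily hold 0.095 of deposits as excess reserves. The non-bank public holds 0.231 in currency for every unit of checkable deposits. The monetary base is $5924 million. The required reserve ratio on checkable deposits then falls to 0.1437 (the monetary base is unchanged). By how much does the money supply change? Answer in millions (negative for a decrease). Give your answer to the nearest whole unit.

$2642 million

Initially m₁ = (1 + 0.231) / (0.24 + 0.095 + 0.231) ≈ 2.17491, so M₁ = 2.17491 × 5924 ≈ 12884.1668 million.
After the change m₂ = (1 + 0.231) / (0.1437 + 0.095 + 0.231) ≈ 2.62082, so M₂ = 2.62082 × 5924 ≈ 15525.7377 million.
ΔM = M₂ − M₁ = 15525.7377 − 12884.1668 = 2641.5709 million.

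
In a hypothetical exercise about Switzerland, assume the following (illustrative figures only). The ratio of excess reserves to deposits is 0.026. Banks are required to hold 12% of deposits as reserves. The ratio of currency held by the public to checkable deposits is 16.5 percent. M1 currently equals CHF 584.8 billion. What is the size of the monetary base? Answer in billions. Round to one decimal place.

The money multiplier is m = (1 + c) / (rr + e + c) = (1 + 0.165) / (0.12 + 0.026 + 0.165) ≈ 3.74598.
MB = M / m = 584.8 / 3.74598 ≈ 156.114 billion.

CHF 156.1 billion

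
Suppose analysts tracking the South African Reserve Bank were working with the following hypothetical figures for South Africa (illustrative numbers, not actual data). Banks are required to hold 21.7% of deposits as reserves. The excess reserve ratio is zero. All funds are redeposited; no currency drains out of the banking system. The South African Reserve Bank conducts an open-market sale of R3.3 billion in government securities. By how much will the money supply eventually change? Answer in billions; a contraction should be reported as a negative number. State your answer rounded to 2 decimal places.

The simple money multiplier is m = 1/rr = 1/0.217 ≈ 4.6083.
An open-market sale reduces the monetary base by 3.3 billion, so ΔM = m × ΔMB = 4.6083 × (−3.3) ≈ -15.2074 billion.

-15.21 billion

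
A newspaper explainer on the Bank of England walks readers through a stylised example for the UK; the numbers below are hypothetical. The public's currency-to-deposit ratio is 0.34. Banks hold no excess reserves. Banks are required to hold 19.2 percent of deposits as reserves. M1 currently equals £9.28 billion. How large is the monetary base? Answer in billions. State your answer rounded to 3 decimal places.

£3.684 billion

The money multiplier is m = (1 + c) / (rr + c) = (1 + 0.34) / (0.192 + 0.34) ≈ 2.51880.
MB = M / m = 9.28 / 2.51880 ≈ 3.6843 billion.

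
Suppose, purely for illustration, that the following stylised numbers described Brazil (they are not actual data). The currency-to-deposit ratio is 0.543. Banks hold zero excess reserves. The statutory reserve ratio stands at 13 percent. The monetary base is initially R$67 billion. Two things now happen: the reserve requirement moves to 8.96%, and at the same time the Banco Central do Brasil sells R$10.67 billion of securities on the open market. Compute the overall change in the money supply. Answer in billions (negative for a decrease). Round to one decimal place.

Before: m₁ = (1 + 0.543) / (0.13 + 0.543) ≈ 2.2927, MB₁ = 67, so M₁ = 2.2927 × 67 = 153.6109 billion.
After: m₂ = (1 + 0.543) / (0.0896 + 0.543) ≈ 2.4391, MB₂ = 67 − 10.67 = 56.33, so M₂ = 2.4391 × 56.33 ≈ 137.3945 billion.
ΔM = M₂ − M₁ = 137.3945 − 153.6109 = -16.2164 billion.

-16.2 billion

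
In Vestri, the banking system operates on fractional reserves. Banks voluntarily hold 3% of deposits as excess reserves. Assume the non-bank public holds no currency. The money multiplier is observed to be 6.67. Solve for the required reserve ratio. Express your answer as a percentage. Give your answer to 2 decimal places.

Using m = 6.67. Since m = (1 + c)/(c + rr + e), the denominator satisfies c + rr + e = (1 + c)/m = (1 + 0) / 6.67 ≈ 0.149925.
With c = 0 and e = 0.03, the required reserve ratio is 0.149925 − 0 − 0.03 = 0.119925.

11.99%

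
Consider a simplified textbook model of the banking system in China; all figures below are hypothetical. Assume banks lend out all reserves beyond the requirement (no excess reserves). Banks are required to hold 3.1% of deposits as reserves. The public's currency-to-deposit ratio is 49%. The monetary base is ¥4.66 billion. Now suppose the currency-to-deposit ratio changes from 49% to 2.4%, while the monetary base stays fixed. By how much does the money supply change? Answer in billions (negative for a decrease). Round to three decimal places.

Initially m₁ = (1 + 0.49) / (0.031 + 0.49) ≈ 2.85988, so M₁ = 2.85988 × 4.66 ≈ 13.327 billion.
After the change m₂ = (1 + 0.024) / (0.031 + 0.024) ≈ 18.61818, so M₂ = 18.61818 × 4.66 ≈ 86.7607 billion.
ΔM = M₂ − M₁ = 86.7607 − 13.327 = 73.4337 billion.

¥73.434 billion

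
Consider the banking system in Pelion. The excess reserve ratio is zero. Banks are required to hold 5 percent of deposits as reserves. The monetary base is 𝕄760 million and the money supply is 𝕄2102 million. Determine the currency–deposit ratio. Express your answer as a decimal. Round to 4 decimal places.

Using m = M/MB = 2102/760 ≈ 2.765789. From m = (1 + c)/(c + rr + e), rearranging gives 1 + c = m·(c + rr + e), so c·(1 − m) = m·(rr + e) − 1.
Hence c = [m·(rr + e) − 1]/(1 − m) = [2.765789 × (0.05 + 0) − 1] / (1 − 2.765789) ≈ 0.488003.

0.4880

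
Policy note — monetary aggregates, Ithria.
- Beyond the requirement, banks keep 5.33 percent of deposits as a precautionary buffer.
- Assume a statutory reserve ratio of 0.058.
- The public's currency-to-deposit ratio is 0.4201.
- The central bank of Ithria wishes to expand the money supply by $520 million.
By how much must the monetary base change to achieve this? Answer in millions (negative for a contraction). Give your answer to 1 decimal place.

The money multiplier is m = (1 + c) / (rr + e + c) = (1 + 0.4201) / (0.058 + 0.0533 + 0.4201) ≈ 2.67237.
ΔMB = ΔM / m = (+520) / 2.67237 ≈ 194.5838 million.

$194.6 million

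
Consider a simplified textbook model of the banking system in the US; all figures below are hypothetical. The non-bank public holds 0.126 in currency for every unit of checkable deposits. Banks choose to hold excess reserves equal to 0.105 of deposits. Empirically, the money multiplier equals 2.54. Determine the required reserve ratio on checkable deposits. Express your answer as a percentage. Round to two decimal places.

Using m = 2.54. Since m = (1 + c)/(c + rr + e), the denominator satisfies c + rr + e = (1 + c)/m = (1 + 0.126) / 2.54 ≈ 0.443307.
With c = 0.126 and e = 0.105, the required reserve ratio on checkable deposits is 0.443307 − 0.126 − 0.105 = 0.212307.

21.23%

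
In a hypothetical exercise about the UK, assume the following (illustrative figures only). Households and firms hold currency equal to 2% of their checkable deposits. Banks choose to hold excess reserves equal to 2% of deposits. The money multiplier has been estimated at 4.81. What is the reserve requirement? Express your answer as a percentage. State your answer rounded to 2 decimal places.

17.21%

Using m = 4.81. Since m = (1 + c)/(c + rr + e), the denominator satisfies c + rr + e = (1 + c)/m = (1 + 0.02) / 4.81 ≈ 0.212058.
With c = 0.02 and e = 0.02, the reserve requirement is 0.212058 − 0.02 − 0.02 = 0.172058.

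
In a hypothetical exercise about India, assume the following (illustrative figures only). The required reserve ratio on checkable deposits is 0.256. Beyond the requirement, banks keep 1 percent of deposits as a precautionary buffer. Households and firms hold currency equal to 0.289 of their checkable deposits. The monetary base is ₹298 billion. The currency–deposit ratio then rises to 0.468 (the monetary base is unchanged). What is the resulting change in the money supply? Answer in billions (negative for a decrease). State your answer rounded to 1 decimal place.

Initially m₁ = (1 + 0.289) / (0.256 + 0.01 + 0.289) ≈ 2.32252, so M₁ = 2.32252 × 298 ≈ 692.111 billion.
After the change m₂ = (1 + 0.468) / (0.256 + 0.01 + 0.468) = 2, so M₂ = 2 × 298 = 596 billion.
ΔM = M₂ − M₁ = 596 − 692.111 = -96.111 billion.

-96.1 billion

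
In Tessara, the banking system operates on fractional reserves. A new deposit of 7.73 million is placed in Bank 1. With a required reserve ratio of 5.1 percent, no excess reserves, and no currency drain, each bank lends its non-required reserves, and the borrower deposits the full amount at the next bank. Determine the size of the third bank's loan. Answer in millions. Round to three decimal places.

6.607 million

Each bank lends a fraction (1 − rr) = 0.9490 of the deposit it receives, so Bank 3 receives 7.73·0.9490^2 and lends 7.73·0.9490^3 ≈ 6.6066 million.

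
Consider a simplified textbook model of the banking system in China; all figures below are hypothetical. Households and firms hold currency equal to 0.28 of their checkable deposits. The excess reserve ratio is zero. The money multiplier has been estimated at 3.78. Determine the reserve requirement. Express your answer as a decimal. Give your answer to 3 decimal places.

0.059

Using m = 3.78. Since m = (1 + c)/(c + rr + e), the denominator satisfies c + rr + e = (1 + c)/m = (1 + 0.28) / 3.78 ≈ 0.338624.
With c = 0.28 and e = 0, the reserve requirement is 0.338624 − 0.28 − 0 = 0.058624.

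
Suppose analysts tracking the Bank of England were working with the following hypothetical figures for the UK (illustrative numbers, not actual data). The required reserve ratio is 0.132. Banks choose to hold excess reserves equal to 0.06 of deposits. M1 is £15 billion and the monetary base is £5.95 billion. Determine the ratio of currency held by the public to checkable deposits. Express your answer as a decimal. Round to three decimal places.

0.339

Using m = M/MB = 15/5.95 ≈ 2.521008. From m = (1 + c)/(c + rr + e), rearranging gives 1 + c = m·(c + rr + e), so c·(1 − m) = m·(rr + e) − 1.
Hence c = [m·(rr + e) − 1]/(1 − m) = [2.521008 × (0.132 + 0.06) − 1] / (1 − 2.521008) ≈ 0.339227.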